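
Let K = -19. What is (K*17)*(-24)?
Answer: 7752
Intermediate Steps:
(K*17)*(-24) = -19*17*(-24) = -323*(-24) = 7752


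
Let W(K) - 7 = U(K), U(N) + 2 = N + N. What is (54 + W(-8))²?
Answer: 1849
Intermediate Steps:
U(N) = -2 + 2*N (U(N) = -2 + (N + N) = -2 + 2*N)
W(K) = 5 + 2*K (W(K) = 7 + (-2 + 2*K) = 5 + 2*K)
(54 + W(-8))² = (54 + (5 + 2*(-8)))² = (54 + (5 - 16))² = (54 - 11)² = 43² = 1849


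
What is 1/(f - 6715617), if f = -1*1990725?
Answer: -1/8706342 ≈ -1.1486e-7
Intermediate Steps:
f = -1990725
1/(f - 6715617) = 1/(-1990725 - 6715617) = 1/(-8706342) = -1/8706342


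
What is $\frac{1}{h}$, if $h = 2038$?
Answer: $\frac{1}{2038} \approx 0.00049068$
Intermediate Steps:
$\frac{1}{h} = \frac{1}{2038}$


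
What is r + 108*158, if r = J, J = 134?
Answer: 17198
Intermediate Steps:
r = 134
r + 108*158 = 134 + 108*158 = 134 + 17064 = 17198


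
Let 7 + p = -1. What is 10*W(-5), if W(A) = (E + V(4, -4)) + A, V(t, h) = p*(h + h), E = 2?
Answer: 610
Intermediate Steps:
p = -8 (p = -7 - 1 = -8)
V(t, h) = -16*h (V(t, h) = -8*(h + h) = -16*h)
W(A) = 66 + A (W(A) = (2 - 16*(-4)) + A = (2 + 64) + A = 66 + A)
10*W(-5) = 10*(66 - 5) = 10*61 = 610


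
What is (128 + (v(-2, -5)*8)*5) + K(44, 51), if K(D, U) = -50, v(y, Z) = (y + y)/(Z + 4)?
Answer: 238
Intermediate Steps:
v(y, Z) = 2*y/(4 + Z) (v(y, Z) = (2*y)/(4 + Z) = 2*y/(4 + Z))
(128 + (v(-2, -5)*8)*5) + K(44, 51) = (128 + ((2*(-2)/(4 - 5))*8)*5) - 50 = (128 + ((2*(-2)/(-1))*8)*5) - 50 = (128 + ((2*(-2)*(-1))*8)*5) - 50 = (128 + (4*8)*5) - 50 = (128 + 32*5) - 50 = (128 + 160) - 50 = 288 - 50 = 238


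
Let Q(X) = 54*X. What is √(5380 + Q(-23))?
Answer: √4138 ≈ 64.327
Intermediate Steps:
√(5380 + Q(-23)) = √(5380 + 54*(-23)) = √(5380 - 1242) = √4138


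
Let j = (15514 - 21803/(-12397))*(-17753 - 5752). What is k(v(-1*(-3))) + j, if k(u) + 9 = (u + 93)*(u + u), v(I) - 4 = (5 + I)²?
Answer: -4520888644666/12397 ≈ -3.6468e+8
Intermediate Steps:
v(I) = 4 + (5 + I)²
k(u) = -9 + 2*u*(93 + u) (k(u) = -9 + (u + 93)*(u + u) = -9 + (93 + u)*(2*u) = -9 + 2*u*(93 + u))
j = -4521159977805/12397 (j = (15514 - 21803*(-1/12397))*(-23505) = (15514 + 21803/12397)*(-23505) = (192348861/12397)*(-23505) = -4521159977805/12397 ≈ -3.6470e+8)
k(v(-1*(-3))) + j = (-9 + 2*(4 + (5 - 1*(-3))²)² + 186*(4 + (5 - 1*(-3))²)) - 4521159977805/12397 = (-9 + 2*(4 + (5 + 3)²)² + 186*(4 + (5 + 3)²)) - 4521159977805/12397 = (-9 + 2*(4 + 8²)² + 186*(4 + 8²)) - 4521159977805/12397 = (-9 + 2*(4 + 64)² + 186*(4 + 64)) - 4521159977805/12397 = (-9 + 2*68² + 186*68) - 4521159977805/12397 = (-9 + 2*4624 + 12648) - 4521159977805/12397 = (-9 + 9248 + 12648) - 4521159977805/12397 = 21887 - 4521159977805/12397 = -4520888644666/12397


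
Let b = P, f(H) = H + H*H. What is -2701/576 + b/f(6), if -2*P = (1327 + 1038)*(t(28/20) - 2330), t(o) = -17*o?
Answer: 267184469/4032 ≈ 66266.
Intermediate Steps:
P = 5566737/2 (P = -(1327 + 1038)*(-476/20 - 2330)/2 = -2365*(-476/20 - 2330)/2 = -2365*(-17*7/5 - 2330)/2 = -2365*(-119/5 - 2330)/2 = -2365*(-11769)/(2*5) = -½*(-5566737) = 5566737/2 ≈ 2.7834e+6)
f(H) = H + H²
b = 5566737/2 ≈ 2.7834e+6
-2701/576 + b/f(6) = -2701/576 + 5566737/(2*((6*(1 + 6)))) = -2701*1/576 + 5566737/(2*((6*7))) = -2701/576 + (5566737/2)/42 = -2701/576 + (5566737/2)*(1/42) = -2701/576 + 1855579/28 = 267184469/4032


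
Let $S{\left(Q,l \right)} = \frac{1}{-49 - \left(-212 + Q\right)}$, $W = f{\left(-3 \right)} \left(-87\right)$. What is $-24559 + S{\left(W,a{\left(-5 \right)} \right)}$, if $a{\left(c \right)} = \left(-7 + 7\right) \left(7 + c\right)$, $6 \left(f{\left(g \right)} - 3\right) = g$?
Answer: $- \frac{18689397}{761} \approx -24559.0$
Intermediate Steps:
$f{\left(g \right)} = 3 + \frac{g}{6}$
$a{\left(c \right)} = 0$ ($a{\left(c \right)} = 0 \left(7 + c\right) = 0$)
$W = - \frac{435}{2}$ ($W = \left(3 + \frac{1}{6} \left(-3\right)\right) \left(-87\right) = \left(3 - \frac{1}{2}\right) \left(-87\right) = \frac{5}{2} \left(-87\right) = - \frac{435}{2} \approx -217.5$)
$S{\left(Q,l \right)} = \frac{1}{163 - Q}$
$-24559 + S{\left(W,a{\left(-5 \right)} \right)} = -24559 - \frac{1}{-163 - \frac{435}{2}} = -24559 - \frac{1}{- \frac{761}{2}} = -24559 - - \frac{2}{761} = -24559 + \frac{2}{761} = - \frac{18689397}{761}$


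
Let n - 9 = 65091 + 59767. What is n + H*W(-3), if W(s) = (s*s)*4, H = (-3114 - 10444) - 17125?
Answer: -979721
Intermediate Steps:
H = -30683 (H = -13558 - 17125 = -30683)
W(s) = 4*s² (W(s) = s²*4 = 4*s²)
n = 124867 (n = 9 + (65091 + 59767) = 9 + 124858 = 124867)
n + H*W(-3) = 124867 - 122732*(-3)² = 124867 - 122732*9 = 124867 - 30683*36 = 124867 - 1104588 = -979721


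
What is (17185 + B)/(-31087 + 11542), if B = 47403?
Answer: -64588/19545 ≈ -3.3046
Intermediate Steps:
(17185 + B)/(-31087 + 11542) = (17185 + 47403)/(-31087 + 11542) = 64588/(-19545) = 64588*(-1/19545) = -64588/19545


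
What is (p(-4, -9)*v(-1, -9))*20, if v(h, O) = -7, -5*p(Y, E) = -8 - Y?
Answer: -112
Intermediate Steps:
p(Y, E) = 8/5 + Y/5 (p(Y, E) = -(-8 - Y)/5 = 8/5 + Y/5)
(p(-4, -9)*v(-1, -9))*20 = ((8/5 + (⅕)*(-4))*(-7))*20 = ((8/5 - ⅘)*(-7))*20 = ((⅘)*(-7))*20 = -28/5*20 = -112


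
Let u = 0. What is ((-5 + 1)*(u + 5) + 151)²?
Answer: 17161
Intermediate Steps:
((-5 + 1)*(u + 5) + 151)² = ((-5 + 1)*(0 + 5) + 151)² = (-4*5 + 151)² = (-20 + 151)² = 131² = 17161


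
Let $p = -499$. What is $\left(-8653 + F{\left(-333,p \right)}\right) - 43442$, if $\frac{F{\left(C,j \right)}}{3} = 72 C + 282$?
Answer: $-123177$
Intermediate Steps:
$F{\left(C,j \right)} = 846 + 216 C$ ($F{\left(C,j \right)} = 3 \left(72 C + 282\right) = 3 \left(282 + 72 C\right) = 846 + 216 C$)
$\left(-8653 + F{\left(-333,p \right)}\right) - 43442 = \left(-8653 + \left(846 + 216 \left(-333\right)\right)\right) - 43442 = \left(-8653 + \left(846 - 71928\right)\right) - 43442 = \left(-8653 - 71082\right) - 43442 = -79735 - 43442 = -123177$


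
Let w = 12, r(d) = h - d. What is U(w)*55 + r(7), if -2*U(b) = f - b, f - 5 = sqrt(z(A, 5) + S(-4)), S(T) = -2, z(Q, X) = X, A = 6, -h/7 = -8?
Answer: 483/2 - 55*sqrt(3)/2 ≈ 193.87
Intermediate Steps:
h = 56 (h = -7*(-8) = 56)
r(d) = 56 - d
f = 5 + sqrt(3) (f = 5 + sqrt(5 - 2) = 5 + sqrt(3) ≈ 6.7320)
U(b) = -5/2 + b/2 - sqrt(3)/2 (U(b) = -((5 + sqrt(3)) - b)/2 = -(5 + sqrt(3) - b)/2 = -5/2 + b/2 - sqrt(3)/2)
U(w)*55 + r(7) = (-5/2 + (1/2)*12 - sqrt(3)/2)*55 + (56 - 1*7) = (-5/2 + 6 - sqrt(3)/2)*55 + (56 - 7) = (7/2 - sqrt(3)/2)*55 + 49 = (385/2 - 55*sqrt(3)/2) + 49 = 483/2 - 55*sqrt(3)/2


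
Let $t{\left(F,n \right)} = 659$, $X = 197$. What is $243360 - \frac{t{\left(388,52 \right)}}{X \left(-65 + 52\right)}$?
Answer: $\frac{623245619}{2561} \approx 2.4336 \cdot 10^{5}$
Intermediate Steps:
$243360 - \frac{t{\left(388,52 \right)}}{X \left(-65 + 52\right)} = 243360 - \frac{659}{197 \left(-65 + 52\right)} = 243360 - \frac{659}{197 \left(-13\right)} = 243360 - \frac{659}{-2561} = 243360 - 659 \left(- \frac{1}{2561}\right) = 243360 - - \frac{659}{2561} = 243360 + \frac{659}{2561} = \frac{623245619}{2561}$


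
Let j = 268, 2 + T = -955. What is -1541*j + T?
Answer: -413945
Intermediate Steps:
T = -957 (T = -2 - 955 = -957)
-1541*j + T = -1541*268 - 957 = -412988 - 957 = -413945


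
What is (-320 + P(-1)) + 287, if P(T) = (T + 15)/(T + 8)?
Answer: -31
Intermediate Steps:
P(T) = (15 + T)/(8 + T)
(-320 + P(-1)) + 287 = (-320 + (15 - 1)/(8 - 1)) + 287 = (-320 + 14/7) + 287 = (-320 + (1/7)*14) + 287 = (-320 + 2) + 287 = -318 + 287 = -31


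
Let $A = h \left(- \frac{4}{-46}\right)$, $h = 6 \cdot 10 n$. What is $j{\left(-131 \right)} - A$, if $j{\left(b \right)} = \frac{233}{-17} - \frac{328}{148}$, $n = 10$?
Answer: $- \frac{985145}{14467} \approx -68.096$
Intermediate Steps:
$h = 600$ ($h = 6 \cdot 10 \cdot 10 = 60 \cdot 10 = 600$)
$j{\left(b \right)} = - \frac{10015}{629}$ ($j{\left(b \right)} = 233 \left(- \frac{1}{17}\right) - \frac{82}{37} = - \frac{233}{17} - \frac{82}{37} = - \frac{10015}{629}$)
$A = \frac{1200}{23}$ ($A = 600 \left(- \frac{4}{-46}\right) = 600 \left(\left(-4\right) \left(- \frac{1}{46}\right)\right) = 600 \cdot \frac{2}{23} = \frac{1200}{23} \approx 52.174$)
$j{\left(-131 \right)} - A = - \frac{10015}{629} - \frac{1200}{23} = - \frac{985145}{14467}$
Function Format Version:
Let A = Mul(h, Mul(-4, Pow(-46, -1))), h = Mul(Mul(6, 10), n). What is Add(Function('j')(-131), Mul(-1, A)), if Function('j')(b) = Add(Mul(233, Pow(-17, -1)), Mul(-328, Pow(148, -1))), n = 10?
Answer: Rational(-985145, 14467) ≈ -68.096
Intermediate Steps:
h = 600 (h = Mul(Mul(6, 10), 10) = Mul(60, 10) = 600)
Function('j')(b) = Rational(-10015, 629) (Function('j')(b) = Add(Mul(233, Rational(-1, 17)), Mul(-328, Rational(1, 148))) = Add(Rational(-233, 17), Rational(-82, 37)) = Rational(-10015, 629))
A = Rational(1200, 23) (A = Mul(600, Mul(-4, Pow(-46, -1))) = Mul(600, Mul(-4, Rational(-1, 46))) = Mul(600, Rational(2, 23)) = Rational(1200, 23) ≈ 52.174)
Add(Function('j')(-131), Mul(-1, A)) = Add(Rational(-10015, 629), Mul(-1, Rational(1200, 23))) = Add(Rational(-10015, 629), Rational(-1200, 23)) = Rational(-985145, 14467)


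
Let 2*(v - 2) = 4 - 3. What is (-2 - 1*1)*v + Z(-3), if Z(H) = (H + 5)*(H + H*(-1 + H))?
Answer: 21/2 ≈ 10.500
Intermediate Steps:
Z(H) = (5 + H)*(H + H*(-1 + H))
v = 5/2 (v = 2 + (4 - 3)/2 = 2 + (1/2)*1 = 2 + 1/2 = 5/2 ≈ 2.5000)
(-2 - 1*1)*v + Z(-3) = (-2 - 1*1)*(5/2) + (-3)**2*(5 - 3) = (-2 - 1)*(5/2) + 9*2 = -3*5/2 + 18 = -15/2 + 18 = 21/2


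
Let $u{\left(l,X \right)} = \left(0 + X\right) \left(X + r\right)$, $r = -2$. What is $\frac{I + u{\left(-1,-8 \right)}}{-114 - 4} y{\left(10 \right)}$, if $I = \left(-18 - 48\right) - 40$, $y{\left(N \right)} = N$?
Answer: $\frac{130}{59} \approx 2.2034$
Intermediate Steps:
$I = -106$ ($I = -66 - 40 = -106$)
$u{\left(l,X \right)} = X \left(-2 + X\right)$ ($u{\left(l,X \right)} = \left(0 + X\right) \left(X - 2\right) = X \left(-2 + X\right)$)
$\frac{I + u{\left(-1,-8 \right)}}{-114 - 4} y{\left(10 \right)} = \frac{-106 - 8 \left(-2 - 8\right)}{-114 - 4} \cdot 10 = \frac{-106 - -80}{-118} \cdot 10 = \left(-106 + 80\right) \left(- \frac{1}{118}\right) 10 = \left(-26\right) \left(- \frac{1}{118}\right) 10 = \frac{13}{59} \cdot 10 = \frac{130}{59}$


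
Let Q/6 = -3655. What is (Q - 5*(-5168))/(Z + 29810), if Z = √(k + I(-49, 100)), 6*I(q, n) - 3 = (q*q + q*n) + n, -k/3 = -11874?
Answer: 87417825/666450658 - 1955*√79251/666450658 ≈ 0.13034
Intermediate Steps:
k = 35622 (k = -3*(-11874) = 35622)
Q = -21930 (Q = 6*(-3655) = -21930)
I(q, n) = ½ + n/6 + q²/6 + n*q/6 (I(q, n) = ½ + ((q*q + q*n) + n)/6 = ½ + ((q² + n*q) + n)/6 = ½ + (n + q² + n*q)/6 = ½ + (n/6 + q²/6 + n*q/6) = ½ + n/6 + q²/6 + n*q/6)
Z = 2*√79251/3 (Z = √(35622 + (½ + (⅙)*100 + (⅙)*(-49)² + (⅙)*100*(-49))) = √(35622 + (½ + 50/3 + (⅙)*2401 - 2450/3)) = √(35622 + (½ + 50/3 + 2401/6 - 2450/3)) = √(35622 - 1198/3) = √(105668/3) = 2*√79251/3 ≈ 187.68)
(Q - 5*(-5168))/(Z + 29810) = (-21930 - 5*(-5168))/(2*√79251/3 + 29810) = (-21930 + 25840)/(29810 + 2*√79251/3) = 3910/(29810 + 2*√79251/3)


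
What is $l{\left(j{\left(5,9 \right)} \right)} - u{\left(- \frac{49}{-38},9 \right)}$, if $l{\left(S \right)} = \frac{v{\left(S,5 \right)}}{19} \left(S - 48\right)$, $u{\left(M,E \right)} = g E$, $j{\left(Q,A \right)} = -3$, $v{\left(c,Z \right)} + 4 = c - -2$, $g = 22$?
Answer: $- \frac{3507}{19} \approx -184.58$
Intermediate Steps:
$v{\left(c,Z \right)} = -2 + c$ ($v{\left(c,Z \right)} = -4 + \left(c - -2\right) = -4 + \left(c + 2\right) = -4 + \left(2 + c\right) = -2 + c$)
$u{\left(M,E \right)} = 22 E$
$l{\left(S \right)} = \left(-48 + S\right) \left(- \frac{2}{19} + \frac{S}{19}\right)$ ($l{\left(S \right)} = \frac{-2 + S}{19} \left(S - 48\right) = \left(-2 + S\right) \frac{1}{19} \left(-48 + S\right) = \left(- \frac{2}{19} + \frac{S}{19}\right) \left(-48 + S\right) = \left(-48 + S\right) \left(- \frac{2}{19} + \frac{S}{19}\right)$)
$l{\left(j{\left(5,9 \right)} \right)} - u{\left(- \frac{49}{-38},9 \right)} = \frac{\left(-48 - 3\right) \left(-2 - 3\right)}{19} - 22 \cdot 9 = \frac{1}{19} \left(-51\right) \left(-5\right) - 198 = \frac{255}{19} - 198 = - \frac{3507}{19}$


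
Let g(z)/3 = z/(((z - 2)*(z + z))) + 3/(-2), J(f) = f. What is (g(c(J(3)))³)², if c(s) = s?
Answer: 729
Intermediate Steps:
g(z) = -9/2 + 3/(2*(-2 + z)) (g(z) = 3*(z/(((z - 2)*(z + z))) + 3/(-2)) = 3*(z/(((-2 + z)*(2*z))) + 3*(-½)) = 3*(z/((2*z*(-2 + z))) - 3/2) = 3*(z*(1/(2*z*(-2 + z))) - 3/2) = 3*(1/(2*(-2 + z)) - 3/2) = 3*(-3/2 + 1/(2*(-2 + z))) = -9/2 + 3/(2*(-2 + z)))
(g(c(J(3)))³)² = ((3*(7 - 3*3)/(2*(-2 + 3)))³)² = (((3/2)*(7 - 9)/1)³)² = (((3/2)*1*(-2))³)² = ((-3)³)² = (-27)² = 729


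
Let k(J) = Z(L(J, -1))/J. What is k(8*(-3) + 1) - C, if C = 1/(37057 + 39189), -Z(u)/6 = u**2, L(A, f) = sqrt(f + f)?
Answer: -914975/1753658 ≈ -0.52175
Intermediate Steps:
L(A, f) = sqrt(2)*sqrt(f) (L(A, f) = sqrt(2*f) = sqrt(2)*sqrt(f))
Z(u) = -6*u**2
k(J) = 12/J (k(J) = (-6*(sqrt(2)*sqrt(-1))**2)/J = (-6*(sqrt(2)*I)**2)/J = (-6*(I*sqrt(2))**2)/J = (-6*(-2))/J = 12/J)
C = 1/76246 ≈ 1.3115e-5
k(8*(-3) + 1) - C = 12/(8*(-3) + 1) - 1*1/76246 = 12/(-24 + 1) - 1/76246 = 12/(-23) - 1/76246 = 12*(-1/23) - 1/76246 = -12/23 - 1/76246 = -914975/1753658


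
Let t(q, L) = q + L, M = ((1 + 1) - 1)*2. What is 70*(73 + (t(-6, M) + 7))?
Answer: 5320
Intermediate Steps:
M = 2 (M = (2 - 1)*2 = 1*2 = 2)
t(q, L) = L + q
70*(73 + (t(-6, M) + 7)) = 70*(73 + ((2 - 6) + 7)) = 70*(73 + (-4 + 7)) = 70*(73 + 3) = 70*76 = 5320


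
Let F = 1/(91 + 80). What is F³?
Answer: 1/5000211 ≈ 1.9999e-7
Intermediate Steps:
F = 1/171 ≈ 0.0058480
F³ = (1/171)³ = 1/5000211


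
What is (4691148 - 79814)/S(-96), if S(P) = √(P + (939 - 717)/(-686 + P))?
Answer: -4611334*I*√1635553/12549 ≈ -4.6995e+5*I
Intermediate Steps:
S(P) = √(P + 222/(-686 + P))
(4691148 - 79814)/S(-96) = (4691148 - 79814)/(√((222 - 96*(-686 - 96))/(-686 - 96))) = 4611334/(√((222 - 96*(-782))/(-782))) = 4611334/(√(-(222 + 75072)/782)) = 4611334/(√(-1/782*75294)) = 4611334/(√(-37647/391)) = 4611334/((3*I*√1635553/391)) = 4611334*(-I*√1635553/12549) = -4611334*I*√1635553/12549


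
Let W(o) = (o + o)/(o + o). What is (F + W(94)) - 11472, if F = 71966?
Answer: 60495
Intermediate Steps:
W(o) = 1 (W(o) = (2*o)/((2*o)) = (2*o)*(1/(2*o)) = 1)
(F + W(94)) - 11472 = (71966 + 1) - 11472 = 71967 - 11472 = 60495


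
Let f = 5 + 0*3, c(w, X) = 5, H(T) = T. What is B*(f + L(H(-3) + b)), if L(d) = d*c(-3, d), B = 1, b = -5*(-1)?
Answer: 15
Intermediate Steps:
b = 5
f = 5 (f = 5 + 0 = 5)
L(d) = 5*d (L(d) = d*5 = 5*d)
B*(f + L(H(-3) + b)) = 1*(5 + 5*(-3 + 5)) = 1*(5 + 5*2) = 1*(5 + 10) = 1*15 = 15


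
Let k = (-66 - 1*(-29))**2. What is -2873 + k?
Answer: -1504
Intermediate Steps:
k = 1369 (k = (-66 + 29)**2 = (-37)**2 = 1369)
-2873 + k = -2873 + 1369 = -1504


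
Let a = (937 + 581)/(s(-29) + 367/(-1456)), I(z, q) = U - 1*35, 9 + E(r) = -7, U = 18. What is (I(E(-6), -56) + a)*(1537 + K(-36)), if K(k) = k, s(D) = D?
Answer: -1468105585/14197 ≈ -1.0341e+5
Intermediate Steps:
E(r) = -16 (E(r) = -9 - 7 = -16)
I(z, q) = -17 (I(z, q) = 18 - 1*35 = 18 - 35 = -17)
a = -736736/14197 (a = (937 + 581)/(-29 + 367/(-1456)) = 1518/(-29 + 367*(-1/1456)) = 1518/(-29 - 367/1456) = 1518/(-42591/1456) = 1518*(-1456/42591) = -736736/14197 ≈ -51.894)
(I(E(-6), -56) + a)*(1537 + K(-36)) = (-17 - 736736/14197)*(1537 - 36) = -978085/14197*1501 = -1468105585/14197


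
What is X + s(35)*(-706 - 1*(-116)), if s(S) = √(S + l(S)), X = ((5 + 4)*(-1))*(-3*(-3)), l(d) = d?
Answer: -81 - 590*√70 ≈ -5017.3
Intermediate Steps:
X = -81 (X = (9*(-1))*9 = -9*9 = -81)
s(S) = √2*√S (s(S) = √(S + S) = √(2*S) = √2*√S)
X + s(35)*(-706 - 1*(-116)) = -81 + (√2*√35)*(-706 - 1*(-116)) = -81 + √70*(-706 + 116) = -81 + √70*(-590) = -81 - 590*√70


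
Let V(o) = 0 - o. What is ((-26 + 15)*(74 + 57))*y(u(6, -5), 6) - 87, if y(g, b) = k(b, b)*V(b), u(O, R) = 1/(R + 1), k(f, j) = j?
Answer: 51789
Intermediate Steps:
V(o) = -o
u(O, R) = 1/(1 + R)
y(g, b) = -b² (y(g, b) = b*(-b) = -b²)
((-26 + 15)*(74 + 57))*y(u(6, -5), 6) - 87 = ((-26 + 15)*(74 + 57))*(-1*6²) - 87 = (-11*131)*(-1*36) - 87 = -1441*(-36) - 87 = 51876 - 87 = 51789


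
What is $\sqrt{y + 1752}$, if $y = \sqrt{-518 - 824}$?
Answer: $\sqrt{1752 + i \sqrt{1342}} \approx 41.859 + 0.4376 i$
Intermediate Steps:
$y = i \sqrt{1342}$ ($y = \sqrt{-1342} = i \sqrt{1342} \approx 36.633 i$)
$\sqrt{y + 1752} = \sqrt{i \sqrt{1342} + 1752} = \sqrt{1752 + i \sqrt{1342}}$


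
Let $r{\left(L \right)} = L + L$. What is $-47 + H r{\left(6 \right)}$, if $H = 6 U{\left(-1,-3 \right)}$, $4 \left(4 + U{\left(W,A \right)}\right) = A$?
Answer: $-389$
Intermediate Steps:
$U{\left(W,A \right)} = -4 + \frac{A}{4}$
$r{\left(L \right)} = 2 L$
$H = - \frac{57}{2}$ ($H = 6 \left(-4 + \frac{1}{4} \left(-3\right)\right) = 6 \left(-4 - \frac{3}{4}\right) = 6 \left(- \frac{19}{4}\right) = - \frac{57}{2} \approx -28.5$)
$-47 + H r{\left(6 \right)} = -47 - \frac{57 \cdot 2 \cdot 6}{2} = -47 - 342 = -389$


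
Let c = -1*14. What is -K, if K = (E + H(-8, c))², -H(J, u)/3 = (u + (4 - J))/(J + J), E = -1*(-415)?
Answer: -11002489/64 ≈ -1.7191e+5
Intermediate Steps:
c = -14
E = 415
H(J, u) = -3*(4 + u - J)/(2*J) (H(J, u) = -3*(u + (4 - J))/(J + J) = -3*(4 + u - J)/(2*J))
K = 11002489/64 (K = (415 + (3/2)*(-4 - 8 - 1*(-14))/(-8))² = (415 + (3/2)*(-⅛)*(-4 - 8 + 14))² = (415 + (3/2)*(-⅛)*2)² = (415 - 3/8)² = (3317/8)² = 11002489/64 ≈ 1.7191e+5)
-K = -1*11002489/64 = -11002489/64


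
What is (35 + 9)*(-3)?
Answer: -132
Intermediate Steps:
(35 + 9)*(-3) = 44*(-3) = -132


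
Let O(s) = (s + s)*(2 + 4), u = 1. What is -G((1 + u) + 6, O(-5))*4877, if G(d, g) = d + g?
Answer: 253604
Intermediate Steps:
O(s) = 12*s (O(s) = (2*s)*6 = 12*s)
-G((1 + u) + 6, O(-5))*4877 = -(((1 + 1) + 6) + 12*(-5))*4877 = -((2 + 6) - 60)*4877 = -(8 - 60)*4877 = -1*(-52)*4877 = 52*4877 = 253604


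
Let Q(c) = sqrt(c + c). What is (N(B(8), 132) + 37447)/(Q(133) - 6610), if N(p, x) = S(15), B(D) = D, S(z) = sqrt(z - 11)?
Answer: -123768945/21845917 - 37449*sqrt(266)/43691834 ≈ -5.6795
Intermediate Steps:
S(z) = sqrt(-11 + z)
Q(c) = sqrt(2)*sqrt(c) (Q(c) = sqrt(2*c) = sqrt(2)*sqrt(c))
N(p, x) = 2 (N(p, x) = sqrt(-11 + 15) = sqrt(4) = 2)
(N(B(8), 132) + 37447)/(Q(133) - 6610) = (2 + 37447)/(sqrt(2)*sqrt(133) - 6610) = 37449/(sqrt(266) - 6610) = 37449/(-6610 + sqrt(266))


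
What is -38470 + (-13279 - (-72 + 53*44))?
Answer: -54009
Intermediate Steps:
-38470 + (-13279 - (-72 + 53*44)) = -38470 + (-13279 - (-72 + 2332)) = -38470 + (-13279 - 1*2260) = -38470 + (-13279 - 2260) = -38470 - 15539 = -54009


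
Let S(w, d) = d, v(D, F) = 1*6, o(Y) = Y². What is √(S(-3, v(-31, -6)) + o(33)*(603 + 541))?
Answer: √1245822 ≈ 1116.2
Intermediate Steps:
v(D, F) = 6
√(S(-3, v(-31, -6)) + o(33)*(603 + 541)) = √(6 + 33²*(603 + 541)) = √(6 + 1089*1144) = √(6 + 1245816) = √1245822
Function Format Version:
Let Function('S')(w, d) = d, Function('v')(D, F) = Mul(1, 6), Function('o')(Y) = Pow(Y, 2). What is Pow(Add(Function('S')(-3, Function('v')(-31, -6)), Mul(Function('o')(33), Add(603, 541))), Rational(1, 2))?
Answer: Pow(1245822, Rational(1, 2)) ≈ 1116.2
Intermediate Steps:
Function('v')(D, F) = 6
Pow(Add(Function('S')(-3, Function('v')(-31, -6)), Mul(Function('o')(33), Add(603, 541))), Rational(1, 2)) = Pow(Add(6, Mul(Pow(33, 2), Add(603, 541))), Rational(1, 2)) = Pow(Add(6, Mul(1089, 1144)), Rational(1, 2)) = Pow(Add(6, 1245816), Rational(1, 2)) = Pow(1245822, Rational(1, 2))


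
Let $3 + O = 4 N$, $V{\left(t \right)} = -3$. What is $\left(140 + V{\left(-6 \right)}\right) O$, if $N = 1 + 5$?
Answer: $2877$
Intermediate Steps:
$N = 6$
$O = 21$ ($O = -3 + 4 \cdot 6 = -3 + 24 = 21$)
$\left(140 + V{\left(-6 \right)}\right) O = \left(140 - 3\right) 21 = 137 \cdot 21 = 2877$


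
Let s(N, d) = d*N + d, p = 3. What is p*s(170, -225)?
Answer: -115425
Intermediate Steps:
s(N, d) = d + N*d (s(N, d) = N*d + d = d + N*d)
p*s(170, -225) = 3*(-225*(1 + 170)) = 3*(-225*171) = 3*(-38475) = -115425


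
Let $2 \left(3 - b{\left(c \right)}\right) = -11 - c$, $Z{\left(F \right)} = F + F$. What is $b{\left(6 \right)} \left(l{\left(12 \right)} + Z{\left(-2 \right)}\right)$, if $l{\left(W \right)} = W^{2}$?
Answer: $1610$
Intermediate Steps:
$Z{\left(F \right)} = 2 F$
$b{\left(c \right)} = \frac{17}{2} + \frac{c}{2}$ ($b{\left(c \right)} = 3 - \frac{-11 - c}{2} = 3 + \left(\frac{11}{2} + \frac{c}{2}\right) = \frac{17}{2} + \frac{c}{2}$)
$b{\left(6 \right)} \left(l{\left(12 \right)} + Z{\left(-2 \right)}\right) = \left(\frac{17}{2} + \frac{1}{2} \cdot 6\right) \left(12^{2} + 2 \left(-2\right)\right) = \left(\frac{17}{2} + 3\right) \left(144 - 4\right) = \frac{23}{2} \cdot 140 = 1610$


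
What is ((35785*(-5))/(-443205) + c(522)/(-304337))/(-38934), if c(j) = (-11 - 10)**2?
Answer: -5425804432/525156120042939 ≈ -1.0332e-5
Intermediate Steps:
c(j) = 441 (c(j) = (-21)**2 = 441)
((35785*(-5))/(-443205) + c(522)/(-304337))/(-38934) = ((35785*(-5))/(-443205) + 441/(-304337))/(-38934) = (-178925*(-1/443205) + 441*(-1/304337))*(-1/38934) = (35785/88641 - 441/304337)*(-1/38934) = (10851608864/26976736017)*(-1/38934) = -5425804432/525156120042939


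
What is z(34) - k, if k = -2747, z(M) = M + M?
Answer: 2815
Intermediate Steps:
z(M) = 2*M
z(34) - k = 2*34 - 1*(-2747) = 68 + 2747 = 2815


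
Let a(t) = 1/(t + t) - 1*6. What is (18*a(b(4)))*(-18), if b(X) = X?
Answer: 3807/2 ≈ 1903.5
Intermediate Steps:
a(t) = -6 + 1/(2*t) (a(t) = 1/(2*t) - 6 = -6 + 1/(2*t))
(18*a(b(4)))*(-18) = (18*(-6 + (1/2)/4))*(-18) = (18*(-6 + (1/2)*(1/4)))*(-18) = (18*(-6 + 1/8))*(-18) = (18*(-47/8))*(-18) = -423/4*(-18) = 3807/2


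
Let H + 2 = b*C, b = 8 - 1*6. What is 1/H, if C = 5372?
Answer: 1/10742 ≈ 9.3093e-5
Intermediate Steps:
b = 2 (b = 8 - 6 = 2)
H = 10742 (H = -2 + 2*5372 = -2 + 10744 = 10742)
1/H = 1/10742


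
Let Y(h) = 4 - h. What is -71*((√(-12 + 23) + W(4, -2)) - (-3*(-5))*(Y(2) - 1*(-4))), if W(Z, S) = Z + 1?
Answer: 6035 - 71*√11 ≈ 5799.5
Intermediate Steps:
W(Z, S) = 1 + Z
-71*((√(-12 + 23) + W(4, -2)) - (-3*(-5))*(Y(2) - 1*(-4))) = -71*((√(-12 + 23) + (1 + 4)) - (-3*(-5))*((4 - 1*2) - 1*(-4))) = -71*((√11 + 5) - 15*((4 - 2) + 4)) = -71*((5 + √11) - 15*(2 + 4)) = -71*((5 + √11) - 15*6) = -71*((5 + √11) - 1*90) = -71*((5 + √11) - 90) = -71*(-85 + √11) = 6035 - 71*√11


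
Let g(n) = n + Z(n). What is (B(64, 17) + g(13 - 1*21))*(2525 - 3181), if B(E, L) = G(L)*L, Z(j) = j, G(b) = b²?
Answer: -3212432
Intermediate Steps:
g(n) = 2*n (g(n) = n + n = 2*n)
B(E, L) = L³ (B(E, L) = L²*L = L³)
(B(64, 17) + g(13 - 1*21))*(2525 - 3181) = (17³ + 2*(13 - 1*21))*(2525 - 3181) = (4913 + 2*(13 - 21))*(-656) = (4913 + 2*(-8))*(-656) = (4913 - 16)*(-656) = 4897*(-656) = -3212432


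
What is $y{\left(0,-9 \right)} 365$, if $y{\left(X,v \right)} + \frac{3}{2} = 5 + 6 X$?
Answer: $\frac{2555}{2} \approx 1277.5$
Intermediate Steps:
$y{\left(X,v \right)} = \frac{7}{2} + 6 X$ ($y{\left(X,v \right)} = - \frac{3}{2} + \left(5 + 6 X\right) = \frac{7}{2} + 6 X$)
$y{\left(0,-9 \right)} 365 = \left(\frac{7}{2} + 6 \cdot 0\right) 365 = \left(\frac{7}{2} + 0\right) 365 = \frac{7}{2} \cdot 365 = \frac{2555}{2}$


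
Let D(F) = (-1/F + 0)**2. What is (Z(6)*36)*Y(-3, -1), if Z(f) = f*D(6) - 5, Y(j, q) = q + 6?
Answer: -870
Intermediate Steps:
D(F) = F**(-2) (D(F) = (-1/F)**2 = F**(-2))
Y(j, q) = 6 + q
Z(f) = -5 + f/36 (Z(f) = f/6**2 - 5 = f*(1/36) - 5 = f/36 - 5 = -5 + f/36)
(Z(6)*36)*Y(-3, -1) = ((-5 + (1/36)*6)*36)*(6 - 1) = ((-5 + 1/6)*36)*5 = -29/6*36*5 = -174*5 = -870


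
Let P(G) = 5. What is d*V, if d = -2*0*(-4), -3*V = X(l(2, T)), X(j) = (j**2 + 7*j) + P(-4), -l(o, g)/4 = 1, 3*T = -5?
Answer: 0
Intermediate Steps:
T = -5/3 (T = (1/3)*(-5) = -5/3 ≈ -1.6667)
l(o, g) = -4 (l(o, g) = -4*1 = -4)
X(j) = 5 + j**2 + 7*j (X(j) = (j**2 + 7*j) + 5 = 5 + j**2 + 7*j)
V = 7/3 (V = -(5 + (-4)**2 + 7*(-4))/3 = -(5 + 16 - 28)/3 = -1/3*(-7) = 7/3 ≈ 2.3333)
d = 0 (d = 0*(-4) = 0)
d*V = 0*(7/3) = 0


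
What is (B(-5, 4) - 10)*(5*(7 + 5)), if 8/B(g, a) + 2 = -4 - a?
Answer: -648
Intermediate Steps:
B(g, a) = 8/(-6 - a) (B(g, a) = 8/(-2 + (-4 - a)) = 8/(-6 - a))
(B(-5, 4) - 10)*(5*(7 + 5)) = (-8/(6 + 4) - 10)*(5*(7 + 5)) = (-8/10 - 10)*(5*12) = (-8*1/10 - 10)*60 = (-4/5 - 10)*60 = -54/5*60 = -648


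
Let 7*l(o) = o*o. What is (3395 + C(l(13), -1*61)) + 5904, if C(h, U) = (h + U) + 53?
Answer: 65206/7 ≈ 9315.1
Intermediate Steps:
l(o) = o²/7 (l(o) = (o*o)/7 = o²/7)
C(h, U) = 53 + U + h (C(h, U) = (U + h) + 53 = 53 + U + h)
(3395 + C(l(13), -1*61)) + 5904 = (3395 + (53 - 1*61 + (⅐)*13²)) + 5904 = (3395 + (53 - 61 + (⅐)*169)) + 5904 = (3395 + (53 - 61 + 169/7)) + 5904 = (3395 + 113/7) + 5904 = 23878/7 + 5904 = 65206/7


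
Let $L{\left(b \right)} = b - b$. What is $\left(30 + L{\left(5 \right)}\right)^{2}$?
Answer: $900$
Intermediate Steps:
$L{\left(b \right)} = 0$
$\left(30 + L{\left(5 \right)}\right)^{2} = \left(30 + 0\right)^{2} = 30^{2} = 900$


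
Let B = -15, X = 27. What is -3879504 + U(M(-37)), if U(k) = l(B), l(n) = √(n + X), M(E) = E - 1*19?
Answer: -3879504 + 2*√3 ≈ -3.8795e+6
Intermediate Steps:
M(E) = -19 + E (M(E) = E - 19 = -19 + E)
l(n) = √(27 + n) (l(n) = √(n + 27) = √(27 + n))
U(k) = 2*√3 (U(k) = √(27 - 15) = √12 = 2*√3)
-3879504 + U(M(-37)) = -3879504 + 2*√3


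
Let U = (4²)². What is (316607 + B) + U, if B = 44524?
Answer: 361387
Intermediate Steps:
U = 256 (U = 16² = 256)
(316607 + B) + U = (316607 + 44524) + 256 = 361131 + 256 = 361387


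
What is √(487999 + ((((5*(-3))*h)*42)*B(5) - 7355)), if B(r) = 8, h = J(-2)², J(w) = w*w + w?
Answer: 2*√115121 ≈ 678.59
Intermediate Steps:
J(w) = w + w² (J(w) = w² + w = w + w²)
h = 4 (h = (-2*(1 - 2))² = (-2*(-1))² = 2² = 4)
√(487999 + ((((5*(-3))*h)*42)*B(5) - 7355)) = √(487999 + ((((5*(-3))*4)*42)*8 - 7355)) = √(487999 + ((-15*4*42)*8 - 7355)) = √(487999 + (-60*42*8 - 7355)) = √(487999 + (-2520*8 - 7355)) = √(487999 + (-20160 - 7355)) = √(487999 - 27515) = √460484 = 2*√115121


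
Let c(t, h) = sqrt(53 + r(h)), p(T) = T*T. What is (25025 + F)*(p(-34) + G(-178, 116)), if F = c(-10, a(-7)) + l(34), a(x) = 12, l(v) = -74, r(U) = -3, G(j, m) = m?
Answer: 31737672 + 6360*sqrt(2) ≈ 3.1747e+7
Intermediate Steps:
p(T) = T**2
c(t, h) = 5*sqrt(2) (c(t, h) = sqrt(53 - 3) = sqrt(50) = 5*sqrt(2))
F = -74 + 5*sqrt(2) (F = 5*sqrt(2) - 74 = -74 + 5*sqrt(2) ≈ -66.929)
(25025 + F)*(p(-34) + G(-178, 116)) = (25025 + (-74 + 5*sqrt(2)))*((-34)**2 + 116) = (24951 + 5*sqrt(2))*(1156 + 116) = (24951 + 5*sqrt(2))*1272 = 31737672 + 6360*sqrt(2)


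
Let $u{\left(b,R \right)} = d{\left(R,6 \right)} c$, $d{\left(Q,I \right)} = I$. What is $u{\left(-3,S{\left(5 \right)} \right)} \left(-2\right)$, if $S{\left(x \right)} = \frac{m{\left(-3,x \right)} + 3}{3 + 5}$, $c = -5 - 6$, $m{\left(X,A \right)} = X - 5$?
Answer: $132$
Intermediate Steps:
$m{\left(X,A \right)} = -5 + X$
$c = -11$ ($c = -5 - 6 = -11$)
$S{\left(x \right)} = - \frac{5}{8}$ ($S{\left(x \right)} = \frac{\left(-5 - 3\right) + 3}{3 + 5} = \frac{-8 + 3}{8} = \left(-5\right) \frac{1}{8} = - \frac{5}{8}$)
$u{\left(b,R \right)} = -66$ ($u{\left(b,R \right)} = 6 \left(-11\right) = -66$)
$u{\left(-3,S{\left(5 \right)} \right)} \left(-2\right) = \left(-66\right) \left(-2\right) = 132$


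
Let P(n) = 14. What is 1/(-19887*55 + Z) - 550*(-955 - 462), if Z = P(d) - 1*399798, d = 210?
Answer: 1164013000149/1493569 ≈ 7.7935e+5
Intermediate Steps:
Z = -399784 (Z = 14 - 1*399798 = 14 - 399798 = -399784)
1/(-19887*55 + Z) - 550*(-955 - 462) = 1/(-19887*55 - 399784) - 550*(-955 - 462) = 1/(-1093785 - 399784) - 550*(-1417) = 1/(-1493569) + 779350 = -1/1493569 + 779350 = 1164013000149/1493569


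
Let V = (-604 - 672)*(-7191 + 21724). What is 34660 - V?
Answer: 18578768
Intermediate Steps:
V = -18544108 (V = -1276*14533 = -18544108)
34660 - V = 34660 - 1*(-18544108) = 34660 + 18544108 = 18578768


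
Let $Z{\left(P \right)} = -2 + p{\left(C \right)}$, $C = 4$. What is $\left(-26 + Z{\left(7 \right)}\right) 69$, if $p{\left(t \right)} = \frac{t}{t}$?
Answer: $-1863$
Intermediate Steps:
$p{\left(t \right)} = 1$
$Z{\left(P \right)} = -1$ ($Z{\left(P \right)} = -2 + 1 = -1$)
$\left(-26 + Z{\left(7 \right)}\right) 69 = \left(-26 - 1\right) 69 = \left(-27\right) 69 = -1863$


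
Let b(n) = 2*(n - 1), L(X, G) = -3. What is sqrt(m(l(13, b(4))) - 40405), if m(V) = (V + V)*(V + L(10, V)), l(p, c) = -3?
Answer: I*sqrt(40369) ≈ 200.92*I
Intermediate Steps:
b(n) = -2 + 2*n (b(n) = 2*(-1 + n) = -2 + 2*n)
m(V) = 2*V*(-3 + V) (m(V) = (V + V)*(V - 3) = (2*V)*(-3 + V) = 2*V*(-3 + V))
sqrt(m(l(13, b(4))) - 40405) = sqrt(2*(-3)*(-3 - 3) - 40405) = sqrt(2*(-3)*(-6) - 40405) = sqrt(36 - 40405) = sqrt(-40369) = I*sqrt(40369)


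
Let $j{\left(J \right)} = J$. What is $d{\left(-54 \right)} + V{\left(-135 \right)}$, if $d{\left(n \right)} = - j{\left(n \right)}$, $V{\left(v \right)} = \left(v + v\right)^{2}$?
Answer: $72954$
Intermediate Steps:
$V{\left(v \right)} = 4 v^{2}$ ($V{\left(v \right)} = \left(2 v\right)^{2} = 4 v^{2}$)
$d{\left(n \right)} = - n$
$d{\left(-54 \right)} + V{\left(-135 \right)} = \left(-1\right) \left(-54\right) + 4 \left(-135\right)^{2} = 54 + 4 \cdot 18225 = 54 + 72900 = 72954$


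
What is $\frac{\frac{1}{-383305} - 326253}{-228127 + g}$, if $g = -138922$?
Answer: $\frac{125054406166}{140691716945} \approx 0.88885$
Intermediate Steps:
$\frac{\frac{1}{-383305} - 326253}{-228127 + g} = \frac{\frac{1}{-383305} - 326253}{-228127 - 138922} = \frac{- \frac{1}{383305} - 326253}{-367049} = \left(- \frac{125054406166}{383305}\right) \left(- \frac{1}{367049}\right) = \frac{125054406166}{140691716945}$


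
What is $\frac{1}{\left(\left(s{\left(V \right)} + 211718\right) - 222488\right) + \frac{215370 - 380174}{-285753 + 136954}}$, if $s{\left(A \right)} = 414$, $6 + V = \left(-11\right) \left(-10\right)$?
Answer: $- \frac{148799}{1540797640} \approx -9.6573 \cdot 10^{-5}$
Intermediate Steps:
$V = 104$ ($V = -6 - -110 = -6 + 110 = 104$)
$\frac{1}{\left(\left(s{\left(V \right)} + 211718\right) - 222488\right) + \frac{215370 - 380174}{-285753 + 136954}} = \frac{1}{\left(\left(414 + 211718\right) - 222488\right) + \frac{215370 - 380174}{-285753 + 136954}} = \frac{1}{\left(212132 - 222488\right) - \frac{164804}{-148799}} = \frac{1}{-10356 - - \frac{164804}{148799}} = \frac{1}{-10356 + \frac{164804}{148799}} = \frac{1}{- \frac{1540797640}{148799}} = - \frac{148799}{1540797640}$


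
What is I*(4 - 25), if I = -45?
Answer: 945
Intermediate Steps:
I*(4 - 25) = -45*(4 - 25) = -45*(-21) = 945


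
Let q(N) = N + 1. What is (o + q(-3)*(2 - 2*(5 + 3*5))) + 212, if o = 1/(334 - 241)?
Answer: 26785/93 ≈ 288.01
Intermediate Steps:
o = 1/93 ≈ 0.010753
q(N) = 1 + N
(o + q(-3)*(2 - 2*(5 + 3*5))) + 212 = (1/93 + (1 - 3)*(2 - 2*(5 + 3*5))) + 212 = (1/93 - 2*(2 - 2*(5 + 15))) + 212 = (1/93 - 2*(2 - 2*20)) + 212 = (1/93 - 2*(2 - 40)) + 212 = (1/93 - 2*(-38)) + 212 = (1/93 + 76) + 212 = 7069/93 + 212 = 26785/93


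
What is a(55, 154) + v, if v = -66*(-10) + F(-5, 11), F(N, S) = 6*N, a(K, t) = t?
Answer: 784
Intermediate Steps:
v = 630 (v = -66*(-10) + 6*(-5) = 660 - 30 = 630)
a(55, 154) + v = 154 + 630 = 784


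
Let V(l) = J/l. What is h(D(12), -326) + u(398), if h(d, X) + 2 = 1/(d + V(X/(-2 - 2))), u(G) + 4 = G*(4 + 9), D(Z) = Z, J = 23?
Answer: 10346499/2002 ≈ 5168.1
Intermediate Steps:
V(l) = 23/l
u(G) = -4 + 13*G (u(G) = -4 + G*(4 + 9) = -4 + G*13 = -4 + 13*G)
h(d, X) = -2 + 1/(d - 92/X) (h(d, X) = -2 + 1/(d + 23/((X/(-2 - 2)))) = -2 + 1/(d + 23/((X/(-4)))) = -2 + 1/(d + 23/((X*(-1/4)))) = -2 + 1/(d + 23/((-X/4))) = -2 + 1/(d + 23*(-4/X)) = -2 + 1/(d - 92/X))
h(D(12), -326) + u(398) = (184 - 1*(-326)*(-1 + 2*12))/(-92 - 326*12) + (-4 + 13*398) = (184 - 1*(-326)*(-1 + 24))/(-92 - 3912) + (-4 + 5174) = (184 - 1*(-326)*23)/(-4004) + 5170 = -(184 + 7498)/4004 + 5170 = -1/4004*7682 + 5170 = -3841/2002 + 5170 = 10346499/2002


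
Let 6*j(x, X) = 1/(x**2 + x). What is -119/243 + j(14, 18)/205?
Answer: -3415273/6974100 ≈ -0.48971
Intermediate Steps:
j(x, X) = 1/(6*(x + x**2)) (j(x, X) = 1/(6*(x**2 + x)) = 1/(6*(x + x**2)))
-119/243 + j(14, 18)/205 = -119/243 + ((1/6)/(14*(1 + 14)))/205 = -119*1/243 + ((1/6)*(1/14)/15)*(1/205) = -119/243 + ((1/6)*(1/14)*(1/15))*(1/205) = -119/243 + (1/1260)*(1/205) = -119/243 + 1/258300 = -3415273/6974100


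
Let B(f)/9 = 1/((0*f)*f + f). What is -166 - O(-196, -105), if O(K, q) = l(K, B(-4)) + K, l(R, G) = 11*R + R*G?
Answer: 1745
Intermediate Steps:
B(f) = 9/f (B(f) = 9/((0*f)*f + f) = 9/(0*f + f) = 9/(0 + f) = 9/f)
l(R, G) = 11*R + G*R
O(K, q) = 39*K/4 (O(K, q) = K*(11 + 9/(-4)) + K = K*(11 + 9*(-¼)) + K = K*(11 - 9/4) + K = K*(35/4) + K = 35*K/4 + K = 39*K/4)
-166 - O(-196, -105) = -166 - 39*(-196)/4 = -166 - 1*(-1911) = -166 + 1911 = 1745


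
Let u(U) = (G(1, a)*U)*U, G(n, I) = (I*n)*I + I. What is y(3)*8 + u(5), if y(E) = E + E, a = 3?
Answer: 348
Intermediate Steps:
G(n, I) = I + n*I**2 (G(n, I) = n*I**2 + I = I + n*I**2)
y(E) = 2*E
u(U) = 12*U**2 (u(U) = ((3*(1 + 3*1))*U)*U = ((3*(1 + 3))*U)*U = ((3*4)*U)*U = (12*U)*U = 12*U**2)
y(3)*8 + u(5) = (2*3)*8 + 12*5**2 = 6*8 + 12*25 = 48 + 300 = 348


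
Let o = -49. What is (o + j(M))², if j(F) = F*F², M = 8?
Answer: 214369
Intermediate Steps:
j(F) = F³
(o + j(M))² = (-49 + 8³)² = (-49 + 512)² = 463² = 214369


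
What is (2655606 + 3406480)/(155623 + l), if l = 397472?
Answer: 6062086/553095 ≈ 10.960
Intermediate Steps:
(2655606 + 3406480)/(155623 + l) = (2655606 + 3406480)/(155623 + 397472) = 6062086/553095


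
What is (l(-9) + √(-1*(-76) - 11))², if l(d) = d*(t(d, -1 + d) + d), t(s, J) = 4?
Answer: 2090 + 90*√65 ≈ 2815.6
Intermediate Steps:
l(d) = d*(4 + d)
(l(-9) + √(-1*(-76) - 11))² = (-9*(4 - 9) + √(-1*(-76) - 11))² = (-9*(-5) + √(76 - 11))² = (45 + √65)²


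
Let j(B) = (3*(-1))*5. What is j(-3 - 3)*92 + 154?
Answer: -1226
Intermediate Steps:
j(B) = -15 (j(B) = -3*5 = -15)
j(-3 - 3)*92 + 154 = -15*92 + 154 = -1380 + 154 = -1226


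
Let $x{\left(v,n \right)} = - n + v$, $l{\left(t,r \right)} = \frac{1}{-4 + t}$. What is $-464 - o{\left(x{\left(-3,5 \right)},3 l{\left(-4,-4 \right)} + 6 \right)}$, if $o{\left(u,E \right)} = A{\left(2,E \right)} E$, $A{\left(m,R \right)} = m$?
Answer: $- \frac{1901}{4} \approx -475.25$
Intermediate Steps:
$x{\left(v,n \right)} = v - n$
$o{\left(u,E \right)} = 2 E$
$-464 - o{\left(x{\left(-3,5 \right)},3 l{\left(-4,-4 \right)} + 6 \right)} = -464 - 2 \left(\frac{3}{-4 - 4} + 6\right) = -464 - 2 \left(\frac{3}{-8} + 6\right) = -464 - 2 \left(3 \left(- \frac{1}{8}\right) + 6\right) = -464 - 2 \left(- \frac{3}{8} + 6\right) = -464 - 2 \cdot \frac{45}{8} = -464 - \frac{45}{4} = - \frac{1901}{4}$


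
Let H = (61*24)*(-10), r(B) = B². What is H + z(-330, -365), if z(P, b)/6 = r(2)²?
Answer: -14544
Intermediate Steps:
z(P, b) = 96 (z(P, b) = 6*(2²)² = 6*4² = 6*16 = 96)
H = -14640 (H = 1464*(-10) = -14640)
H + z(-330, -365) = -14640 + 96 = -14544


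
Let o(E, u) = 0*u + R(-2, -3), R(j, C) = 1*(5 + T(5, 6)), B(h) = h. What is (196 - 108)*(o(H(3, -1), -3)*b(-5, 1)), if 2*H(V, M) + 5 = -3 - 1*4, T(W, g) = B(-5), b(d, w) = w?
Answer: 0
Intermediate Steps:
T(W, g) = -5
H(V, M) = -6 (H(V, M) = -5/2 + (-3 - 1*4)/2 = -5/2 + (-3 - 4)/2 = -5/2 + (1/2)*(-7) = -5/2 - 7/2 = -6)
R(j, C) = 0 (R(j, C) = 1*(5 - 5) = 1*0 = 0)
o(E, u) = 0 (o(E, u) = 0*u + 0 = 0 + 0 = 0)
(196 - 108)*(o(H(3, -1), -3)*b(-5, 1)) = (196 - 108)*(0*1) = 88*0 = 0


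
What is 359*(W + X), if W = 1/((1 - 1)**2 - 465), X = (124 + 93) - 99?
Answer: 19697971/465 ≈ 42361.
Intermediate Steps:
X = 118 (X = 217 - 99 = 118)
W = -1/465 (W = 1/(0**2 - 465) = 1/(0 - 465) = 1/(-465) = -1/465 ≈ -0.0021505)
359*(W + X) = 359*(-1/465 + 118) = 359*(54869/465) = 19697971/465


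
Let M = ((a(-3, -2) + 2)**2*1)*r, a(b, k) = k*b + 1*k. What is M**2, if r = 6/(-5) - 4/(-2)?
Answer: 20736/25 ≈ 829.44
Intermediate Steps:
r = 4/5 (r = 6*(-1/5) - 4*(-1/2) = -6/5 + 2 = 4/5 ≈ 0.80000)
a(b, k) = k + b*k (a(b, k) = b*k + k = k + b*k)
M = 144/5 (M = ((-2*(1 - 3) + 2)**2*1)*(4/5) = ((-2*(-2) + 2)**2*1)*(4/5) = ((4 + 2)**2*1)*(4/5) = (6**2*1)*(4/5) = (36*1)*(4/5) = 36*(4/5) = 144/5 ≈ 28.800)
M**2 = (144/5)**2 = 20736/25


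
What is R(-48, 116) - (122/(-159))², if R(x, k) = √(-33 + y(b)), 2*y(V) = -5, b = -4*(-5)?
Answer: -14884/25281 + I*√142/2 ≈ -0.58874 + 5.9582*I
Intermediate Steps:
b = 20
y(V) = -5/2 (y(V) = (½)*(-5) = -5/2)
R(x, k) = I*√142/2 (R(x, k) = √(-33 - 5/2) = √(-71/2) = I*√142/2)
R(-48, 116) - (122/(-159))² = I*√142/2 - (122/(-159))² = I*√142/2 - (122*(-1/159))² = I*√142/2 - (-122/159)² = I*√142/2 - 1*14884/25281 = I*√142/2 - 14884/25281 = -14884/25281 + I*√142/2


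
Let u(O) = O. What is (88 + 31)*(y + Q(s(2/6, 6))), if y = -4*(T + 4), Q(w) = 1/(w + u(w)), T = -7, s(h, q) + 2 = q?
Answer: 11543/8 ≈ 1442.9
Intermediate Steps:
s(h, q) = -2 + q
Q(w) = 1/(2*w) (Q(w) = 1/(w + w) = 1/(2*w))
y = 12 (y = -4*(-7 + 4) = -4*(-3) = 12)
(88 + 31)*(y + Q(s(2/6, 6))) = (88 + 31)*(12 + 1/(2*(-2 + 6))) = 119*(12 + (1/2)/4) = 119*(12 + (1/2)*(1/4)) = 119*(12 + 1/8) = 119*(97/8) = 11543/8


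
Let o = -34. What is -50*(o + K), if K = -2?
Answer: 1800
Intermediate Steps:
-50*(o + K) = -50*(-34 - 2) = -50*(-36) = 1800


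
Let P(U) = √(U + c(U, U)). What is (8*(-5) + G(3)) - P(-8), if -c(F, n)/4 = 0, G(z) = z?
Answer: -37 - 2*I*√2 ≈ -37.0 - 2.8284*I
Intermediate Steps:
c(F, n) = 0 (c(F, n) = -4*0 = 0)
P(U) = √U (P(U) = √(U + 0) = √U)
(8*(-5) + G(3)) - P(-8) = (8*(-5) + 3) - √(-8) = (-40 + 3) - 2*I*√2 = -37 - 2*I*√2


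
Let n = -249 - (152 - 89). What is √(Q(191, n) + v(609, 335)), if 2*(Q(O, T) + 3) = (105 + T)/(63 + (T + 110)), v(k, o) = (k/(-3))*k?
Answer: I*√9554563374/278 ≈ 351.61*I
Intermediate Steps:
n = -312 (n = -249 - 1*63 = -249 - 63 = -312)
v(k, o) = -k²/3 (v(k, o) = (k*(-⅓))*k = (-k/3)*k = -k²/3)
Q(O, T) = -3 + (105 + T)/(2*(173 + T)) (Q(O, T) = -3 + ((105 + T)/(63 + (T + 110)))/2 = -3 + ((105 + T)/(63 + (110 + T)))/2 = -3 + ((105 + T)/(173 + T))/2 = -3 + (105 + T)/(2*(173 + T)))
√(Q(191, n) + v(609, 335)) = √((-933 - 5*(-312))/(2*(173 - 312)) - ⅓*609²) = √((½)*(-933 + 1560)/(-139) - ⅓*370881) = √((½)*(-1/139)*627 - 123627) = √(-627/278 - 123627) = √(-34368933/278) = I*√9554563374/278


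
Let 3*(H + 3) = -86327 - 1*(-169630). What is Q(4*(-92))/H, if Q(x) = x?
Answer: -552/41647 ≈ -0.013254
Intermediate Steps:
H = 83294/3 (H = -3 + (-86327 - 1*(-169630))/3 = -3 + (-86327 + 169630)/3 = -3 + (1/3)*83303 = -3 + 83303/3 = 83294/3 ≈ 27765.)
Q(4*(-92))/H = (4*(-92))/(83294/3) = -368*3/83294 = -552/41647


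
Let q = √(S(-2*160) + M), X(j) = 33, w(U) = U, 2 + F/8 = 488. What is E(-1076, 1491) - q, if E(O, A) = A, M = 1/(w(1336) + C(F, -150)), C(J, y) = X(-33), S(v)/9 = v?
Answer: 1491 - I*√3942719/37 ≈ 1491.0 - 53.666*I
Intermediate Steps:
F = 3888 (F = -16 + 8*488 = -16 + 3904 = 3888)
S(v) = 9*v
C(J, y) = 33
M = 1/1369 (M = 1/(1336 + 33) = 1/1369 ≈ 0.00073046)
q = I*√3942719/37 (q = √(9*(-2*160) + 1/1369) = √(9*(-320) + 1/1369) = √(-2880 + 1/1369) = √(-3942719/1369) = I*√3942719/37 ≈ 53.666*I)
E(-1076, 1491) - q = 1491 - I*√3942719/37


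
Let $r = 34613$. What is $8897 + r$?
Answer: $43510$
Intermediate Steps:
$8897 + r = 8897 + 34613 = 43510$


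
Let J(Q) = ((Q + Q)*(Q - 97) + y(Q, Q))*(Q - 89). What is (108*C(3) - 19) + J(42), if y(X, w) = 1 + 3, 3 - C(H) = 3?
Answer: 216933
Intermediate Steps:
C(H) = 0 (C(H) = 3 - 1*3 = 3 - 3 = 0)
y(X, w) = 4
J(Q) = (-89 + Q)*(4 + 2*Q*(-97 + Q)) (J(Q) = ((Q + Q)*(Q - 97) + 4)*(Q - 89) = ((2*Q)*(-97 + Q) + 4)*(-89 + Q) = (2*Q*(-97 + Q) + 4)*(-89 + Q) = (4 + 2*Q*(-97 + Q))*(-89 + Q) = (-89 + Q)*(4 + 2*Q*(-97 + Q)))
(108*C(3) - 19) + J(42) = (108*0 - 19) + (-356 - 372*42**2 + 2*42**3 + 17270*42) = (0 - 19) + (-356 - 372*1764 + 2*74088 + 725340) = -19 + (-356 - 656208 + 148176 + 725340) = -19 + 216952 = 216933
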